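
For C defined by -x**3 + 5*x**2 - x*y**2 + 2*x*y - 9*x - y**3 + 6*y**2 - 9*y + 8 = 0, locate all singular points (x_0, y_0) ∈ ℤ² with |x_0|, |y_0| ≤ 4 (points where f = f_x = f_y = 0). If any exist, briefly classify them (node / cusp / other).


Singular points: {(2, 1)}; classification: node.

Compute partial derivatives:
  f_x = -3*x**2 + 10*x - y**2 + 2*y - 9.
  f_y = -2*x*y + 2*x - 3*y**2 + 12*y - 9.
Scan x_0 ∈ {−4, ..., 4}. For each x_0, f_y(x_0, y) is a polynomial in y; find its integer roots y ∈ {−4, ..., 4}, then test f_x and f at those candidates.
  x = -4: f_y(-4, y) = -3*y**2 + 20*y - 17; vanishes at y ∈ {1}. (-4, 1): f_x = -96 ≠ 0.
  x = -3: f_y(-3, y) = -3*y**2 + 18*y - 15; vanishes at y ∈ {1}. (-3, 1): f_x = -65 ≠ 0.
  x = -2: f_y(-2, y) = -3*y**2 + 16*y - 13; vanishes at y ∈ {1}. (-2, 1): f_x = -40 ≠ 0.
  x = -1: f_y(-1, y) = -3*y**2 + 14*y - 11; vanishes at y ∈ {1}. (-1, 1): f_x = -21 ≠ 0.
  x = 0: f_y(0, y) = -3*y**2 + 12*y - 9; vanishes at y ∈ {1, 3}. (0, 1): f_x = -8 ≠ 0; (0, 3): f_x = -12 ≠ 0.
  x = 1: f_y(1, y) = -3*y**2 + 10*y - 7; vanishes at y ∈ {1}. (1, 1): f_x = -1 ≠ 0.
  x = 2: f_y(2, y) = -3*y**2 + 8*y - 5; vanishes at y ∈ {1}. (2, 1): f_x = 0, f = 0 — SINGULAR.
  x = 3: f_y(3, y) = -3*y**2 + 6*y - 3; vanishes at y ∈ {1}. (3, 1): f_x = -5 ≠ 0.
  x = 4: f_y(4, y) = -3*y**2 + 4*y - 1; vanishes at y ∈ {1}. (4, 1): f_x = -16 ≠ 0.
Only singular point on the grid: (2, 1).
Classify: substitute x = 2 + u, y = 1 + v and expand: f = -u**3 - u**2 - u*v**2 - v**3 + v**2.
No constant or linear terms (consistent with a singular point). Quadratic part: -u**2 + v**2. Cubic part: -u**3 - u*v**2 - v**3.
The quadratic part v**2 - u**2 = (v − u)(v + u) splits into two distinct linear factors, so there are two distinct tangent lines y − 1 = ±(x − 2) — this is a node (ordinary double point).
Classification: node.


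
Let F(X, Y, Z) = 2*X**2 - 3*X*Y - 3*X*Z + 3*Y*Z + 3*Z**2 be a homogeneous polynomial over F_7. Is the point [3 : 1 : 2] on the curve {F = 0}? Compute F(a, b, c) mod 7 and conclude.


F(3,1,2) ≡ 2 (mod 7); P is NOT on the curve.

Evaluate F(3, 1, 2) term-by-term (mod 7).
  2*X**2 ↦ 2·9·1·1 = 18
  -3*X*Y ↦ -3·3·1·1 = -9
  -3*X*Z ↦ -3·3·1·2 = -18
  3*Y*Z ↦ 3·1·1·2 = 6
  3*Z**2 ↦ 3·1·1·4 = 12
Sum: F(3, 1, 2) = (18) + (-9) + (-18) + (6) + (12) = 9.
Reducing mod 7: 9 ≡ 2 (mod 7).
Since F(a, b, c) ≡ 2 ≠ 0 (mod 7), P does NOT lie on the curve.


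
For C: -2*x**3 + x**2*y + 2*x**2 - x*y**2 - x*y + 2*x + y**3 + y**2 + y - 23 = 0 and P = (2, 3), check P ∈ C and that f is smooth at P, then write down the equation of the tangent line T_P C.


Tangent line at P: -14*x + 24*y - 44 = 0.

Step 1: f(2, 3) = 0, so P lies on C.
Step 2: partial derivatives
  f_x(x, y) = -6*x**2 + 2*x*y + 4*x - y**2 - y + 2, f_y(x, y) = x**2 - 2*x*y - x + 3*y**2 + 2*y + 1.
  f_x(P) = -14, f_y(P) = 24 (gradient nonzero, so P is smooth).
Step 3: tangent line at P: -14·(x − 2) + 24·(y − 3) = 0.
Expanding: -14*x + 24*y - 44 = 0.


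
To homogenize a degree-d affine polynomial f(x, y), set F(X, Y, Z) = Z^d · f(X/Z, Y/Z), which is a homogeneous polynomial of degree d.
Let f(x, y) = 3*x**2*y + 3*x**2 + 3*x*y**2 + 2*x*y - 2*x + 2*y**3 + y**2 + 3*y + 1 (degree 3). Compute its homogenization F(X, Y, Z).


F(X, Y, Z) = 3*X**2*Y + 3*X**2*Z + 3*X*Y**2 + 2*X*Y*Z - 2*X*Z**2 + 2*Y**3 + Y**2*Z + 3*Y*Z**2 + Z**3

deg(f) = 3.
Substitute x = X/Z, y = Y/Z into f, then multiply by Z^3.
  monomial 3·x^2·y^1 ↦ 3·X^2·Y^1·Z^0.
  monomial 3·x^2·y^0 ↦ 3·X^2·Y^0·Z^1.
  monomial 3·x^1·y^2 ↦ 3·X^1·Y^2·Z^0.
  monomial 2·x^1·y^1 ↦ 2·X^1·Y^1·Z^1.
  monomial -2·x^1·y^0 ↦ -2·X^1·Y^0·Z^2.
  monomial 2·x^0·y^3 ↦ 2·X^0·Y^3·Z^0.
  monomial 1·x^0·y^2 ↦ 1·X^0·Y^2·Z^1.
  monomial 3·x^0·y^1 ↦ 3·X^0·Y^1·Z^2.
  monomial 1·x^0·y^0 ↦ 1·X^0·Y^0·Z^3.
Collecting: F(X, Y, Z) = 3*X**2*Y + 3*X**2*Z + 3*X*Y**2 + 2*X*Y*Z - 2*X*Z**2 + 2*Y**3 + Y**2*Z + 3*Y*Z**2 + Z**3.


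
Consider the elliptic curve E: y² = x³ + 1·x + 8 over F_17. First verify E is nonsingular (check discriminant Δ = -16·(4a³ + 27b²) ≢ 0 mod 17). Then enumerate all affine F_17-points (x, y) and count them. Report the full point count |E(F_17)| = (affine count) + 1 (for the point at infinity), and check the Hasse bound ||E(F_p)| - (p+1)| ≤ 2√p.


Affine points = {(0, 5), (0, 12), (2, 1), (2, 16), (3, 2), (3, 15), (4, 5), (4, 12), (5, 6), (5, 11), (6, 3), (6, 14), (7, 1), (7, 16), (8, 1), (8, 16), (9, 7), (9, 10), (10, 7), (10, 10), (13, 5), (13, 12), (15, 7), (15, 10)}; affine count = 24; |E(F_17)| = 25.

Discriminant check: Δ ∝ 4a³ + 27b² = 4·1³ + 27·8² = 4·1 + 27·64 ≡ 15 (mod 17). Nonzero ⇒ E is nonsingular.
For each x ∈ F_17, compute rhs = x³ + 1·x + 8 mod 17, then count y ∈ F_17 with y² ≡ rhs.
  x = 0: rhs = 8, matching y values: 5, 12 (2 points).
  x = 1: rhs = 10, matching y values: none (0 points).
  x = 2: rhs = 1, matching y values: 1, 16 (2 points).
  x = 3: rhs = 4, matching y values: 2, 15 (2 points).
  x = 4: rhs = 8, matching y values: 5, 12 (2 points).
  x = 5: rhs = 2, matching y values: 6, 11 (2 points).
  x = 6: rhs = 9, matching y values: 3, 14 (2 points).
  x = 7: rhs = 1, matching y values: 1, 16 (2 points).
  x = 8: rhs = 1, matching y values: 1, 16 (2 points).
  x = 9: rhs = 15, matching y values: 7, 10 (2 points).
  x = 10: rhs = 15, matching y values: 7, 10 (2 points).
  x = 11: rhs = 7, matching y values: none (0 points).
  x = 12: rhs = 14, matching y values: none (0 points).
  x = 13: rhs = 8, matching y values: 5, 12 (2 points).
  x = 14: rhs = 12, matching y values: none (0 points).
  x = 15: rhs = 15, matching y values: 7, 10 (2 points).
  x = 16: rhs = 6, matching y values: none (0 points).
Total affine count: 24.
Full point count |E(F_17)| = 24 + 1 = 25.
Hasse bound: |25 − (17+1)| = |7| = 7 ≤ 2√17 ≈ 8.2462 ✓.


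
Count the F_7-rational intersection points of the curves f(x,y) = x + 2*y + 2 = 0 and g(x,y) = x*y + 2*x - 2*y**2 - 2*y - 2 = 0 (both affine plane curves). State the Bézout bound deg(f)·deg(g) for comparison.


Common zeros: ∅; count = 0; Bézout bound = 2.

deg(f) = 1, deg(g) = 2, so Bézout bound = 2.
Scan x ∈ F_7. For each x, list the y ∈ F_7 with f(x, y) ≡ 0 and those with g(x, y) ≡ 0 (mod 7); the common zeros in that column are the intersection.
  x = 0: f ≡ 0 at y ∈ {6}; g ≡ 0 at y ∈ {2, 4}; common: ∅.
  x = 1: f ≡ 0 at y ∈ {2}; g ≡ 0 at y ∈ {0, 3}; common: ∅.
  x = 2: f ≡ 0 at y ∈ {5}; g ≡ 0 at y ∈ {1, 6}; common: ∅.
  x = 3: f ≡ 0 at y ∈ {1}; g ≡ 0 at y ∈ ∅; common: ∅.
  x = 4: f ≡ 0 at y ∈ {4}; g ≡ 0 at y ∈ ∅; common: ∅.
  x = 5: f ≡ 0 at y ∈ {0}; g ≡ 0 at y ∈ ∅; common: ∅.
  x = 6: f ≡ 0 at y ∈ {3}; g ≡ 0 at y ∈ ∅; common: ∅.
Collecting: common zeros = ∅, so the count is 0.
Comparison with the Bézout bound: 0 ≤ 2 = deg(f)·deg(g), as expected for curves with no common component (the affine F_7-count falls short of the bound because intersections may lie at infinity, over extension fields, or carry multiplicity).


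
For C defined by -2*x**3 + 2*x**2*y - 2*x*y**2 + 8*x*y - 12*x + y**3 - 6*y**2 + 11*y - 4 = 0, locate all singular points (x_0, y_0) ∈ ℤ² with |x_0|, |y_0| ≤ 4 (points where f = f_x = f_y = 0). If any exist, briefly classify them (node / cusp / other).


Singular points: {(1, 3)}; classification: cusp.

Compute partial derivatives:
  f_x = -6*x**2 + 4*x*y - 2*y**2 + 8*y - 12.
  f_y = 2*x**2 - 4*x*y + 8*x + 3*y**2 - 12*y + 11.
Scan x_0 ∈ {−4, ..., 4}. For each x_0, f_y(x_0, y) is a polynomial in y; find its integer roots y ∈ {−4, ..., 4}, then test f_x and f at those candidates.
  x = -4: f_y(-4, y) = 3*y**2 + 4*y + 11; no integer root y with |y| ≤ 4.
  x = -3: f_y(-3, y) = 3*y**2 + 5; no integer root y with |y| ≤ 4.
  x = -2: f_y(-2, y) = 3*y**2 - 4*y + 3; no integer root y with |y| ≤ 4.
  x = -1: f_y(-1, y) = 3*y**2 - 8*y + 5; vanishes at y ∈ {1}. (-1, 1): f_x = -16 ≠ 0.
  x = 0: f_y(0, y) = 3*y**2 - 12*y + 11; no integer root y with |y| ≤ 4.
  x = 1: f_y(1, y) = 3*y**2 - 16*y + 21; vanishes at y ∈ {3}. (1, 3): f_x = 0, f = 0 — SINGULAR.
  x = 2: f_y(2, y) = 3*y**2 - 20*y + 35; no integer root y with |y| ≤ 4.
  x = 3: f_y(3, y) = 3*y**2 - 24*y + 53; no integer root y with |y| ≤ 4.
  x = 4: f_y(4, y) = 3*y**2 - 28*y + 75; no integer root y with |y| ≤ 4.
Only singular point on the grid: (1, 3).
Classify: substitute x = 1 + u, y = 3 + v and expand: f = -2*u**3 + 2*u**2*v - 2*u*v**2 + v**3 + v**2.
No constant or linear terms (consistent with a singular point). Quadratic part: v**2. Cubic part: -2*u**3 + 2*u**2*v - 2*u*v**2 + v**3.
The quadratic part v**2 is a perfect square, so there is a single (double) tangent line v = 0, i.e. y = 3. Restricting the cubic part to that line (v = 0) leaves -2*u**3 ≠ 0, so f is not divisible by v and the branch is v² ≈ 2*u**3 to lowest order — this is a cusp.
Classification: cusp.


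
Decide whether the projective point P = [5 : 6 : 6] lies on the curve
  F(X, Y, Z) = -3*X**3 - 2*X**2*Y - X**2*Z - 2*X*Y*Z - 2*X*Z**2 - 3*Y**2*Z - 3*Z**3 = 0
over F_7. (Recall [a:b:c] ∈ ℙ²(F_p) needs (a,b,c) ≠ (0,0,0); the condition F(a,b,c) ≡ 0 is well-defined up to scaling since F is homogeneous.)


F(5,6,6) ≡ 1 (mod 7); P is NOT on the curve.

Evaluate F(5, 6, 6) term-by-term (mod 7).
  -3*X**3 ↦ -3·125·1·1 = -375
  -2*X**2*Y ↦ -2·25·6·1 = -300
  -X**2*Z ↦ -1·25·1·6 = -150
  -2*X*Y*Z ↦ -2·5·6·6 = -360
  -2*X*Z**2 ↦ -2·5·1·36 = -360
  -3*Y**2*Z ↦ -3·1·36·6 = -648
  -3*Z**3 ↦ -3·1·1·216 = -648
Sum: F(5, 6, 6) = (-375) + (-300) + (-150) + (-360) + (-360) + (-648) + (-648) = -2841.
Reducing mod 7: -2841 ≡ 1 (mod 7).
Since F(a, b, c) ≡ 1 ≠ 0 (mod 7), P does NOT lie on the curve.


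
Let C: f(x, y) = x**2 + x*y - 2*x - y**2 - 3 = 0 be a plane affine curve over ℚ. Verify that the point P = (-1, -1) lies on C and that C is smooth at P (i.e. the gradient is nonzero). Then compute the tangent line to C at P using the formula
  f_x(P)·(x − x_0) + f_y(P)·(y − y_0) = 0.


Tangent line at P: -5*x + y - 4 = 0.

Step 1: f(-1, -1) = 0, so P lies on C.
Step 2: partial derivatives
  f_x(x, y) = 2*x + y - 2, f_y(x, y) = x - 2*y.
  f_x(P) = -5, f_y(P) = 1 (gradient nonzero, so P is smooth).
Step 3: tangent line at P: -5·(x − -1) + 1·(y − -1) = 0.
Expanding: -5*x + y - 4 = 0.


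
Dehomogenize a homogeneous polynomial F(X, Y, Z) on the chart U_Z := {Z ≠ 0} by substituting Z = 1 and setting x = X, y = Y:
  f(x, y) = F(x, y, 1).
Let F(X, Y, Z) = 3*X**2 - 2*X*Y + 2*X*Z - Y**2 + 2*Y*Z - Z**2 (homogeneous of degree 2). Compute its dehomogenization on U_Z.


f(x, y) = 3*x**2 - 2*x*y + 2*x - y**2 + 2*y - 1

On U_Z we set Z = 1. Each monomial c·X^i·Y^j·Z^k in F becomes c·x^i·y^j·1^k = c·x^i·y^j.
Substituting Z = 1: F(X, Y, 1) = 3*x**2 - 2*x*y + 2*x - y**2 + 2*y - 1.
Note: deg(f) ≤ deg(F) = 2; strict inequality happens when F is divisible by Z (lost terms).


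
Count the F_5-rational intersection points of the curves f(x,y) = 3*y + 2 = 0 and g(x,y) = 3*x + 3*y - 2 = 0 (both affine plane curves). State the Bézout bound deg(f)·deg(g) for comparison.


Common zeros: {(3, 1)}; count = 1; Bézout bound = 1.

deg(f) = 1, deg(g) = 1, so Bézout bound = 1.
Scan x ∈ F_5. For each x, list the y ∈ F_5 with f(x, y) ≡ 0 and those with g(x, y) ≡ 0 (mod 5); the common zeros in that column are the intersection.
  x = 0: f ≡ 0 at y ∈ {1}; g ≡ 0 at y ∈ {4}; common: ∅.
  x = 1: f ≡ 0 at y ∈ {1}; g ≡ 0 at y ∈ {3}; common: ∅.
  x = 2: f ≡ 0 at y ∈ {1}; g ≡ 0 at y ∈ {2}; common: ∅.
  x = 3: f ≡ 0 at y ∈ {1}; g ≡ 0 at y ∈ {1}; common: {1}.
  x = 4: f ≡ 0 at y ∈ {1}; g ≡ 0 at y ∈ {0}; common: ∅.
Collecting: common zeros = {(3, 1)}, so the count is 1.
Comparison with the Bézout bound: 1 ≤ 1 = deg(f)·deg(g), as expected for curves with no common component (the bound is attained).


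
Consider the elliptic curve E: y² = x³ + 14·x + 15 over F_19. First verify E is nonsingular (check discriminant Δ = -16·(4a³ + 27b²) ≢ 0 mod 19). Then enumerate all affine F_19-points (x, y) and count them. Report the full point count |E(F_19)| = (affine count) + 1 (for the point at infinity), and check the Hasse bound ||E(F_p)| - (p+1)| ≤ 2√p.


Affine points = {(1, 7), (1, 12), (5, 1), (5, 18), (6, 7), (6, 12), (7, 0), (12, 7), (12, 12), (13, 0), (15, 3), (15, 16), (17, 6), (17, 13), (18, 0)}; affine count = 15; |E(F_19)| = 16.

Discriminant check: Δ ∝ 4a³ + 27b² = 4·14³ + 27·15² = 4·2744 + 27·225 ≡ 8 (mod 19). Nonzero ⇒ E is nonsingular.
For each x ∈ F_19, compute rhs = x³ + 14·x + 15 mod 19, then count y ∈ F_19 with y² ≡ rhs.
  x = 0: rhs = 15, matching y values: none (0 points).
  x = 1: rhs = 11, matching y values: 7, 12 (2 points).
  x = 2: rhs = 13, matching y values: none (0 points).
  x = 3: rhs = 8, matching y values: none (0 points).
  x = 4: rhs = 2, matching y values: none (0 points).
  x = 5: rhs = 1, matching y values: 1, 18 (2 points).
  x = 6: rhs = 11, matching y values: 7, 12 (2 points).
  x = 7: rhs = 0, matching y values: 0 (1 points).
  x = 8: rhs = 12, matching y values: none (0 points).
  x = 9: rhs = 15, matching y values: none (0 points).
  x = 10: rhs = 15, matching y values: none (0 points).
  x = 11: rhs = 18, matching y values: none (0 points).
  x = 12: rhs = 11, matching y values: 7, 12 (2 points).
  x = 13: rhs = 0, matching y values: 0 (1 points).
  x = 14: rhs = 10, matching y values: none (0 points).
  x = 15: rhs = 9, matching y values: 3, 16 (2 points).
  x = 16: rhs = 3, matching y values: none (0 points).
  x = 17: rhs = 17, matching y values: 6, 13 (2 points).
  x = 18: rhs = 0, matching y values: 0 (1 points).
Total affine count: 15.
Full point count |E(F_19)| = 15 + 1 = 16.
Hasse bound: |16 − (19+1)| = |-4| = 4 ≤ 2√19 ≈ 8.7178 ✓.


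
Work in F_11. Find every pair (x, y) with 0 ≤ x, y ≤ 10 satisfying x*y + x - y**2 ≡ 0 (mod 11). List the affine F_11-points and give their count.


Affine F_11-points: {(0, 0), (1, 4), (1, 8), (2, 6), (2, 7), (5, 2), (5, 3), (6, 1), (6, 5), (7, 9)}; count = 10.

For each of the 121 pairs (x, y) ∈ F_11², evaluate f(x, y) mod 11. Record the zeros.
  x = 0: [0↦0, 1↦10, 2↦7, 3↦2, 4↦6, 5↦8, 6↦8, 7↦6, 8↦2, 9↦7, 10↦10]  zeros at y ∈ {0}
  x = 1: [0↦1, 1↦1, 2↦10, 3↦6, 4↦0, 5↦3, 6↦4, 7↦3, 8↦0, 9↦6, 10↦10]  zeros at y ∈ {4, 8}
  x = 2: [0↦2, 1↦3, 2↦2, 3↦10, 4↦5, 5↦9, 6↦0, 7↦0, 8↦9, 9↦5, 10↦10]  zeros at y ∈ {6, 7}
  x = 3: [0↦3, 1↦5, 2↦5, 3↦3, 4↦10, 5↦4, 6↦7, 7↦8, 8↦7, 9↦4, 10↦10]  zeros at y ∈ ∅
  x = 4: [0↦4, 1↦7, 2↦8, 3↦7, 4↦4, 5↦10, 6↦3, 7↦5, 8↦5, 9↦3, 10↦10]  zeros at y ∈ ∅
  x = 5: [0↦5, 1↦9, 2↦0, 3↦0, 4↦9, 5↦5, 6↦10, 7↦2, 8↦3, 9↦2, 10↦10]  zeros at y ∈ {2, 3}
  x = 6: [0↦6, 1↦0, 2↦3, 3↦4, 4↦3, 5↦0, 6↦6, 7↦10, 8↦1, 9↦1, 10↦10]  zeros at y ∈ {1, 5}
  x = 7: [0↦7, 1↦2, 2↦6, 3↦8, 4↦8, 5↦6, 6↦2, 7↦7, 8↦10, 9↦0, 10↦10]  zeros at y ∈ {9}
  x = 8: [0↦8, 1↦4, 2↦9, 3↦1, 4↦2, 5↦1, 6↦9, 7↦4, 8↦8, 9↦10, 10↦10]  zeros at y ∈ ∅
  x = 9: [0↦9, 1↦6, 2↦1, 3↦5, 4↦7, 5↦7, 6↦5, 7↦1, 8↦6, 9↦9, 10↦10]  zeros at y ∈ ∅
  x = 10: [0↦10, 1↦8, 2↦4, 3↦9, 4↦1, 5↦2, 6↦1, 7↦9, 8↦4, 9↦8, 10↦10]  zeros at y ∈ ∅
Collecting zeros: affine points = {(0, 0), (1, 4), (1, 8), (2, 6), (2, 7), (5, 2), (5, 3), (6, 1), (6, 5), (7, 9)}.
Total count |C(F_11)_aff| = 10.


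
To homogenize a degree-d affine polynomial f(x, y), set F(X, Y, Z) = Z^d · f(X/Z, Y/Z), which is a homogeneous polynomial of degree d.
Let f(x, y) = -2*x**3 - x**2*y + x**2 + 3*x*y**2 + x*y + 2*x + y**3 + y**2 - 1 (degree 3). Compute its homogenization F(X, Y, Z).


F(X, Y, Z) = -2*X**3 - X**2*Y + X**2*Z + 3*X*Y**2 + X*Y*Z + 2*X*Z**2 + Y**3 + Y**2*Z - Z**3

deg(f) = 3.
Substitute x = X/Z, y = Y/Z into f, then multiply by Z^3.
  monomial -2·x^3·y^0 ↦ -2·X^3·Y^0·Z^0.
  monomial -1·x^2·y^1 ↦ -1·X^2·Y^1·Z^0.
  monomial 1·x^2·y^0 ↦ 1·X^2·Y^0·Z^1.
  monomial 3·x^1·y^2 ↦ 3·X^1·Y^2·Z^0.
  monomial 1·x^1·y^1 ↦ 1·X^1·Y^1·Z^1.
  monomial 2·x^1·y^0 ↦ 2·X^1·Y^0·Z^2.
  monomial 1·x^0·y^3 ↦ 1·X^0·Y^3·Z^0.
  monomial 1·x^0·y^2 ↦ 1·X^0·Y^2·Z^1.
  monomial -1·x^0·y^0 ↦ -1·X^0·Y^0·Z^3.
Collecting: F(X, Y, Z) = -2*X**3 - X**2*Y + X**2*Z + 3*X*Y**2 + X*Y*Z + 2*X*Z**2 + Y**3 + Y**2*Z - Z**3.


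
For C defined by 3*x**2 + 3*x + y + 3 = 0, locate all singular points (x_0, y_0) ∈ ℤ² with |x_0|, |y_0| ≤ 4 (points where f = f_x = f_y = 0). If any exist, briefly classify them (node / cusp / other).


No singular points in the scanned grid; C is smooth there.

Compute partial derivatives:
  f_x = 6*x + 3.
  f_y = 1.
f_y = 1 is a nonzero constant, so f_y never vanishes: no point (x, y) can satisfy f = f_x = f_y = 0. In particular no (x, y) ∈ {−4, ..., 4}² is singular; the curve is smooth.


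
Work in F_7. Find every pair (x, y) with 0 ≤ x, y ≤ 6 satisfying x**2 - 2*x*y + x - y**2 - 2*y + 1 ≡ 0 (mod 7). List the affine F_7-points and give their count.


Affine F_7-points: {(0, 2), (0, 3), (1, 5), (2, 0), (2, 1), (3, 2), (3, 4), (4, 0), (4, 4), (5, 3), (5, 6), (6, 1), (6, 6)}; count = 13.

For each of the 49 pairs (x, y) ∈ F_7², evaluate f(x, y) mod 7. Record the zeros.
  x = 0: [0↦1, 1↦5, 2↦0, 3↦0, 4↦5, 5↦1, 6↦2]  zeros at y ∈ {2, 3}
  x = 1: [0↦3, 1↦5, 2↦5, 3↦3, 4↦6, 5↦0, 6↦6]  zeros at y ∈ {5}
  x = 2: [0↦0, 1↦0, 2↦5, 3↦1, 4↦2, 5↦1, 6↦5]  zeros at y ∈ {0, 1}
  x = 3: [0↦6, 1↦4, 2↦0, 3↦1, 4↦0, 5↦4, 6↦6]  zeros at y ∈ {2, 4}
  x = 4: [0↦0, 1↦3, 2↦4, 3↦3, 4↦0, 5↦2, 6↦2]  zeros at y ∈ {0, 4}
  x = 5: [0↦3, 1↦4, 2↦3, 3↦0, 4↦2, 5↦2, 6↦0]  zeros at y ∈ {3, 6}
  x = 6: [0↦1, 1↦0, 2↦4, 3↦6, 4↦6, 5↦4, 6↦0]  zeros at y ∈ {1, 6}
Collecting zeros: affine points = {(0, 2), (0, 3), (1, 5), (2, 0), (2, 1), (3, 2), (3, 4), (4, 0), (4, 4), (5, 3), (5, 6), (6, 1), (6, 6)}.
Total count |C(F_7)_aff| = 13.


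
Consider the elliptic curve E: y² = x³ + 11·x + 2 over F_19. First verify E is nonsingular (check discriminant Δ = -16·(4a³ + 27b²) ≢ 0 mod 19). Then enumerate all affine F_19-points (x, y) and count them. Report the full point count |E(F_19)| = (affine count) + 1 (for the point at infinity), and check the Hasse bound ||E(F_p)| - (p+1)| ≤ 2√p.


Affine points = {(3, 9), (3, 10), (5, 7), (5, 12), (7, 2), (7, 17), (12, 0), (13, 9), (13, 10), (18, 3), (18, 16)}; affine count = 11; |E(F_19)| = 12.

Discriminant check: Δ ∝ 4a³ + 27b² = 4·11³ + 27·2² = 4·1331 + 27·4 ≡ 17 (mod 19). Nonzero ⇒ E is nonsingular.
For each x ∈ F_19, compute rhs = x³ + 11·x + 2 mod 19, then count y ∈ F_19 with y² ≡ rhs.
  x = 0: rhs = 2, matching y values: none (0 points).
  x = 1: rhs = 14, matching y values: none (0 points).
  x = 2: rhs = 13, matching y values: none (0 points).
  x = 3: rhs = 5, matching y values: 9, 10 (2 points).
  x = 4: rhs = 15, matching y values: none (0 points).
  x = 5: rhs = 11, matching y values: 7, 12 (2 points).
  x = 6: rhs = 18, matching y values: none (0 points).
  x = 7: rhs = 4, matching y values: 2, 17 (2 points).
  x = 8: rhs = 13, matching y values: none (0 points).
  x = 9: rhs = 13, matching y values: none (0 points).
  x = 10: rhs = 10, matching y values: none (0 points).
  x = 11: rhs = 10, matching y values: none (0 points).
  x = 12: rhs = 0, matching y values: 0 (1 points).
  x = 13: rhs = 5, matching y values: 9, 10 (2 points).
  x = 14: rhs = 12, matching y values: none (0 points).
  x = 15: rhs = 8, matching y values: none (0 points).
  x = 16: rhs = 18, matching y values: none (0 points).
  x = 17: rhs = 10, matching y values: none (0 points).
  x = 18: rhs = 9, matching y values: 3, 16 (2 points).
Total affine count: 11.
Full point count |E(F_19)| = 11 + 1 = 12.
Hasse bound: |12 − (19+1)| = |-8| = 8 ≤ 2√19 ≈ 8.7178 ✓.


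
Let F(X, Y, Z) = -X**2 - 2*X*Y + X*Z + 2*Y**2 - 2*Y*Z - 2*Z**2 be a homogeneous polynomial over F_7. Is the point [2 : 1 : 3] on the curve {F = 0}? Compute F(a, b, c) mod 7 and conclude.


F(2,1,3) ≡ 4 (mod 7); P is NOT on the curve.

Evaluate F(2, 1, 3) term-by-term (mod 7).
  -X**2 ↦ -1·4·1·1 = -4
  -2*X*Y ↦ -2·2·1·1 = -4
  X*Z ↦ 1·2·1·3 = 6
  2*Y**2 ↦ 2·1·1·1 = 2
  -2*Y*Z ↦ -2·1·1·3 = -6
  -2*Z**2 ↦ -2·1·1·9 = -18
Sum: F(2, 1, 3) = (-4) + (-4) + (6) + (2) + (-6) + (-18) = -24.
Reducing mod 7: -24 ≡ 4 (mod 7).
Since F(a, b, c) ≡ 4 ≠ 0 (mod 7), P does NOT lie on the curve.


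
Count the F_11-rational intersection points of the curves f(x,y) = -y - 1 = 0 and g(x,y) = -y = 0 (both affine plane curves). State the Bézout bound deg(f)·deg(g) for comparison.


Common zeros: ∅; count = 0; Bézout bound = 1.

deg(f) = 1, deg(g) = 1, so Bézout bound = 1.
Scan x ∈ F_11. For each x, list the y ∈ F_11 with f(x, y) ≡ 0 and those with g(x, y) ≡ 0 (mod 11); the common zeros in that column are the intersection.
  x = 0: f ≡ 0 at y ∈ {10}; g ≡ 0 at y ∈ {0}; common: ∅.
  x = 1: f ≡ 0 at y ∈ {10}; g ≡ 0 at y ∈ {0}; common: ∅.
  x = 2: f ≡ 0 at y ∈ {10}; g ≡ 0 at y ∈ {0}; common: ∅.
  x = 3: f ≡ 0 at y ∈ {10}; g ≡ 0 at y ∈ {0}; common: ∅.
  x = 4: f ≡ 0 at y ∈ {10}; g ≡ 0 at y ∈ {0}; common: ∅.
  x = 5: f ≡ 0 at y ∈ {10}; g ≡ 0 at y ∈ {0}; common: ∅.
  x = 6: f ≡ 0 at y ∈ {10}; g ≡ 0 at y ∈ {0}; common: ∅.
  x = 7: f ≡ 0 at y ∈ {10}; g ≡ 0 at y ∈ {0}; common: ∅.
  x = 8: f ≡ 0 at y ∈ {10}; g ≡ 0 at y ∈ {0}; common: ∅.
  x = 9: f ≡ 0 at y ∈ {10}; g ≡ 0 at y ∈ {0}; common: ∅.
  x = 10: f ≡ 0 at y ∈ {10}; g ≡ 0 at y ∈ {0}; common: ∅.
Collecting: common zeros = ∅, so the count is 0.
Comparison with the Bézout bound: 0 ≤ 1 = deg(f)·deg(g), as expected for curves with no common component (the affine F_11-count falls short of the bound because intersections may lie at infinity, over extension fields, or carry multiplicity).


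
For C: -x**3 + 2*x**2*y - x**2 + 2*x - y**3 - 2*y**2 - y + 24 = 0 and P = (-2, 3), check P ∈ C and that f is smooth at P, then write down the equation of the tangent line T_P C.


Tangent line at P: -30*x - 32*y + 36 = 0.

Step 1: f(-2, 3) = 0, so P lies on C.
Step 2: partial derivatives
  f_x(x, y) = -3*x**2 + 4*x*y - 2*x + 2, f_y(x, y) = 2*x**2 - 3*y**2 - 4*y - 1.
  f_x(P) = -30, f_y(P) = -32 (gradient nonzero, so P is smooth).
Step 3: tangent line at P: -30·(x − -2) + -32·(y − 3) = 0.
Expanding: -30*x - 32*y + 36 = 0.


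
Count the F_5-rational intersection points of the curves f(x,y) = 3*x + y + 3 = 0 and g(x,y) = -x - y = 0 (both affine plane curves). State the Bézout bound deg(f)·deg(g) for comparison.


Common zeros: {(1, 4)}; count = 1; Bézout bound = 1.

deg(f) = 1, deg(g) = 1, so Bézout bound = 1.
Scan x ∈ F_5. For each x, list the y ∈ F_5 with f(x, y) ≡ 0 and those with g(x, y) ≡ 0 (mod 5); the common zeros in that column are the intersection.
  x = 0: f ≡ 0 at y ∈ {2}; g ≡ 0 at y ∈ {0}; common: ∅.
  x = 1: f ≡ 0 at y ∈ {4}; g ≡ 0 at y ∈ {4}; common: {4}.
  x = 2: f ≡ 0 at y ∈ {1}; g ≡ 0 at y ∈ {3}; common: ∅.
  x = 3: f ≡ 0 at y ∈ {3}; g ≡ 0 at y ∈ {2}; common: ∅.
  x = 4: f ≡ 0 at y ∈ {0}; g ≡ 0 at y ∈ {1}; common: ∅.
Collecting: common zeros = {(1, 4)}, so the count is 1.
Comparison with the Bézout bound: 1 ≤ 1 = deg(f)·deg(g), as expected for curves with no common component (the bound is attained).


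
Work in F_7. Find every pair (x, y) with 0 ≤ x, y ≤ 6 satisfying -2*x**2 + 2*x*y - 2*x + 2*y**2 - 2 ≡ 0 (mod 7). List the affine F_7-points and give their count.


Affine F_7-points: {(0, 1), (0, 6), (2, 0), (2, 5), (4, 0), (4, 3), (5, 3), (5, 6)}; count = 8.

For each of the 49 pairs (x, y) ∈ F_7², evaluate f(x, y) mod 7. Record the zeros.
  x = 0: [0↦5, 1↦0, 2↦6, 3↦2, 4↦2, 5↦6, 6↦0]  zeros at y ∈ {1, 6}
  x = 1: [0↦1, 1↦5, 2↦6, 3↦4, 4↦6, 5↦5, 6↦1]  zeros at y ∈ ∅
  x = 2: [0↦0, 1↦6, 2↦2, 3↦2, 4↦6, 5↦0, 6↦5]  zeros at y ∈ {0, 5}
  x = 3: [0↦2, 1↦3, 2↦1, 3↦3, 4↦2, 5↦5, 6↦5]  zeros at y ∈ ∅
  x = 4: [0↦0, 1↦3, 2↦3, 3↦0, 4↦1, 5↦6, 6↦1]  zeros at y ∈ {0, 3}
  x = 5: [0↦1, 1↦6, 2↦1, 3↦0, 4↦3, 5↦3, 6↦0]  zeros at y ∈ {3, 6}
  x = 6: [0↦5, 1↦5, 2↦2, 3↦3, 4↦1, 5↦3, 6↦2]  zeros at y ∈ ∅
Collecting zeros: affine points = {(0, 1), (0, 6), (2, 0), (2, 5), (4, 0), (4, 3), (5, 3), (5, 6)}.
Total count |C(F_7)_aff| = 8.


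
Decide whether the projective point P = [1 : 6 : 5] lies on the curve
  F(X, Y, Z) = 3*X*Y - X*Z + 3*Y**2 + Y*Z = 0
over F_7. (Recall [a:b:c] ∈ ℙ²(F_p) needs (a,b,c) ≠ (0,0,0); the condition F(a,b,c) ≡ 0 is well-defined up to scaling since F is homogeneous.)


F(1,6,5) ≡ 4 (mod 7); P is NOT on the curve.

Evaluate F(1, 6, 5) term-by-term (mod 7).
  3*X*Y ↦ 3·1·6·1 = 18
  -X*Z ↦ -1·1·1·5 = -5
  3*Y**2 ↦ 3·1·36·1 = 108
  Y*Z ↦ 1·1·6·5 = 30
Sum: F(1, 6, 5) = (18) + (-5) + (108) + (30) = 151.
Reducing mod 7: 151 ≡ 4 (mod 7).
Since F(a, b, c) ≡ 4 ≠ 0 (mod 7), P does NOT lie on the curve.


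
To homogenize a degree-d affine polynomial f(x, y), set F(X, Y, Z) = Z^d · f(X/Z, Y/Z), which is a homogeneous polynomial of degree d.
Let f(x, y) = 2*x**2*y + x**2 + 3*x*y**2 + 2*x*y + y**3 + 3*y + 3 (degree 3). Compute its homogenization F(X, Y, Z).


F(X, Y, Z) = 2*X**2*Y + X**2*Z + 3*X*Y**2 + 2*X*Y*Z + Y**3 + 3*Y*Z**2 + 3*Z**3

deg(f) = 3.
Substitute x = X/Z, y = Y/Z into f, then multiply by Z^3.
  monomial 2·x^2·y^1 ↦ 2·X^2·Y^1·Z^0.
  monomial 1·x^2·y^0 ↦ 1·X^2·Y^0·Z^1.
  monomial 3·x^1·y^2 ↦ 3·X^1·Y^2·Z^0.
  monomial 2·x^1·y^1 ↦ 2·X^1·Y^1·Z^1.
  monomial 1·x^0·y^3 ↦ 1·X^0·Y^3·Z^0.
  monomial 3·x^0·y^1 ↦ 3·X^0·Y^1·Z^2.
  monomial 3·x^0·y^0 ↦ 3·X^0·Y^0·Z^3.
Collecting: F(X, Y, Z) = 2*X**2*Y + X**2*Z + 3*X*Y**2 + 2*X*Y*Z + Y**3 + 3*Y*Z**2 + 3*Z**3.


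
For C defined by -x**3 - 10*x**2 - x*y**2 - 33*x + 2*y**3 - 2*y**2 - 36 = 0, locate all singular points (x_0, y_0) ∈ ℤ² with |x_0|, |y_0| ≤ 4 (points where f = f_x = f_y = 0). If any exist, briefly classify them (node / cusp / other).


Singular points: {(-3, 0)}; classification: node.

Compute partial derivatives:
  f_x = -3*x**2 - 20*x - y**2 - 33.
  f_y = -2*x*y + 6*y**2 - 4*y.
Scan x_0 ∈ {−4, ..., 4}. For each x_0, f_y(x_0, y) is a polynomial in y; find its integer roots y ∈ {−4, ..., 4}, then test f_x and f at those candidates.
  x = -4: f_y(-4, y) = 6*y**2 + 4*y; vanishes at y ∈ {0}. (-4, 0): f_x = -1 ≠ 0.
  x = -3: f_y(-3, y) = 6*y**2 + 2*y; vanishes at y ∈ {0}. (-3, 0): f_x = 0, f = 0 — SINGULAR.
  x = -2: f_y(-2, y) = 6*y**2; vanishes at y ∈ {0}. (-2, 0): f_x = -5 ≠ 0.
  x = -1: f_y(-1, y) = 6*y**2 - 2*y; vanishes at y ∈ {0}. (-1, 0): f_x = -16 ≠ 0.
  x = 0: f_y(0, y) = 6*y**2 - 4*y; vanishes at y ∈ {0}. (0, 0): f_x = -33 ≠ 0.
  x = 1: f_y(1, y) = 6*y**2 - 6*y; vanishes at y ∈ {0, 1}. (1, 0): f_x = -56 ≠ 0; (1, 1): f_x = -57 ≠ 0.
  x = 2: f_y(2, y) = 6*y**2 - 8*y; vanishes at y ∈ {0}. (2, 0): f_x = -85 ≠ 0.
  x = 3: f_y(3, y) = 6*y**2 - 10*y; vanishes at y ∈ {0}. (3, 0): f_x = -120 ≠ 0.
  x = 4: f_y(4, y) = 6*y**2 - 12*y; vanishes at y ∈ {0, 2}. (4, 0): f_x = -161 ≠ 0; (4, 2): f_x = -165 ≠ 0.
Only singular point on the grid: (-3, 0).
Classify: substitute x = -3 + u, y = 0 + v and expand: f = -u**3 - u**2 - u*v**2 + 2*v**3 + v**2.
No constant or linear terms (consistent with a singular point). Quadratic part: -u**2 + v**2. Cubic part: -u**3 - u*v**2 + 2*v**3.
The quadratic part v**2 - u**2 = (v − u)(v + u) splits into two distinct linear factors, so there are two distinct tangent lines y − 0 = ±(x − -3) — this is a node (ordinary double point).
Classification: node.


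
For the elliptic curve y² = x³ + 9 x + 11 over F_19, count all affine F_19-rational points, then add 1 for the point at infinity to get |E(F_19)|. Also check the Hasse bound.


Affine points = {(0, 7), (0, 12), (4, 4), (4, 15), (8, 5), (8, 14), (9, 2), (9, 17), (11, 4), (11, 15), (12, 2), (12, 17), (13, 8), (13, 11), (15, 5), (15, 14), (17, 2), (17, 17), (18, 1), (18, 18)}; affine count = 20; |E(F_19)| = 21.

Discriminant check: Δ ∝ 4a³ + 27b² = 4·9³ + 27·11² = 4·729 + 27·121 ≡ 8 (mod 19). Nonzero ⇒ E is nonsingular.
For each x ∈ F_19, compute rhs = x³ + 9·x + 11 mod 19, then count y ∈ F_19 with y² ≡ rhs.
  x = 0: rhs = 11, matching y values: 7, 12 (2 points).
  x = 1: rhs = 2, matching y values: none (0 points).
  x = 2: rhs = 18, matching y values: none (0 points).
  x = 3: rhs = 8, matching y values: none (0 points).
  x = 4: rhs = 16, matching y values: 4, 15 (2 points).
  x = 5: rhs = 10, matching y values: none (0 points).
  x = 6: rhs = 15, matching y values: none (0 points).
  x = 7: rhs = 18, matching y values: none (0 points).
  x = 8: rhs = 6, matching y values: 5, 14 (2 points).
  x = 9: rhs = 4, matching y values: 2, 17 (2 points).
  x = 10: rhs = 18, matching y values: none (0 points).
  x = 11: rhs = 16, matching y values: 4, 15 (2 points).
  x = 12: rhs = 4, matching y values: 2, 17 (2 points).
  x = 13: rhs = 7, matching y values: 8, 11 (2 points).
  x = 14: rhs = 12, matching y values: none (0 points).
  x = 15: rhs = 6, matching y values: 5, 14 (2 points).
  x = 16: rhs = 14, matching y values: none (0 points).
  x = 17: rhs = 4, matching y values: 2, 17 (2 points).
  x = 18: rhs = 1, matching y values: 1, 18 (2 points).
Total affine count: 20.
Full point count |E(F_19)| = 20 + 1 = 21.
Hasse bound: |21 − (19+1)| = |1| = 1 ≤ 2√19 ≈ 8.7178 ✓.


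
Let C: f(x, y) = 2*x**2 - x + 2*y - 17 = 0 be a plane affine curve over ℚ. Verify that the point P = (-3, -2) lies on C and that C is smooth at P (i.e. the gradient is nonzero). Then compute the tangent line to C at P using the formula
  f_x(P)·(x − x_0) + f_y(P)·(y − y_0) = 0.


Tangent line at P: -13*x + 2*y - 35 = 0.

Step 1: f(-3, -2) = 0, so P lies on C.
Step 2: partial derivatives
  f_x(x, y) = 4*x - 1, f_y(x, y) = 2.
  f_x(P) = -13, f_y(P) = 2 (gradient nonzero, so P is smooth).
Step 3: tangent line at P: -13·(x − -3) + 2·(y − -2) = 0.
Expanding: -13*x + 2*y - 35 = 0.


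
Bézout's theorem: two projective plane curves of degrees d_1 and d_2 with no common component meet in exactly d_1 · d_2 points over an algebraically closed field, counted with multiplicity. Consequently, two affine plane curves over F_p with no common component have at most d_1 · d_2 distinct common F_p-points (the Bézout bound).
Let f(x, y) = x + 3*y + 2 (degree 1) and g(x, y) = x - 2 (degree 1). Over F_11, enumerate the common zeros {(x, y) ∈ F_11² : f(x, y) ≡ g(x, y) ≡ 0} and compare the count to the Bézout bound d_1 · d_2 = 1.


Common zeros: {(2, 6)}; count = 1; Bézout bound = 1.

deg(f) = 1, deg(g) = 1, so Bézout bound = 1.
Scan x ∈ F_11. For each x, list the y ∈ F_11 with f(x, y) ≡ 0 and those with g(x, y) ≡ 0 (mod 11); the common zeros in that column are the intersection.
  x = 0: f ≡ 0 at y ∈ {3}; g ≡ 0 at y ∈ ∅; common: ∅.
  x = 1: f ≡ 0 at y ∈ {10}; g ≡ 0 at y ∈ ∅; common: ∅.
  x = 2: f ≡ 0 at y ∈ {6}; g ≡ 0 at y ∈ {0, 1, 2, 3, 4, 5, 6, 7, 8, 9, 10}; common: {6}.
  x = 3: f ≡ 0 at y ∈ {2}; g ≡ 0 at y ∈ ∅; common: ∅.
  x = 4: f ≡ 0 at y ∈ {9}; g ≡ 0 at y ∈ ∅; common: ∅.
  x = 5: f ≡ 0 at y ∈ {5}; g ≡ 0 at y ∈ ∅; common: ∅.
  x = 6: f ≡ 0 at y ∈ {1}; g ≡ 0 at y ∈ ∅; common: ∅.
  x = 7: f ≡ 0 at y ∈ {8}; g ≡ 0 at y ∈ ∅; common: ∅.
  x = 8: f ≡ 0 at y ∈ {4}; g ≡ 0 at y ∈ ∅; common: ∅.
  x = 9: f ≡ 0 at y ∈ {0}; g ≡ 0 at y ∈ ∅; common: ∅.
  x = 10: f ≡ 0 at y ∈ {7}; g ≡ 0 at y ∈ ∅; common: ∅.
Collecting: common zeros = {(2, 6)}, so the count is 1.
Comparison with the Bézout bound: 1 ≤ 1 = deg(f)·deg(g), as expected for curves with no common component (the bound is attained).


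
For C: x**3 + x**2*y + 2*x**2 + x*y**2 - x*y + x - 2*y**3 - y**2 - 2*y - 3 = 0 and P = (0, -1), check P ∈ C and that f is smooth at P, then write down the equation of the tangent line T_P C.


Tangent line at P: 3*x - 6*y - 6 = 0.

Step 1: f(0, -1) = 0, so P lies on C.
Step 2: partial derivatives
  f_x(x, y) = 3*x**2 + 2*x*y + 4*x + y**2 - y + 1, f_y(x, y) = x**2 + 2*x*y - x - 6*y**2 - 2*y - 2.
  f_x(P) = 3, f_y(P) = -6 (gradient nonzero, so P is smooth).
Step 3: tangent line at P: 3·(x − 0) + -6·(y − -1) = 0.
Expanding: 3*x - 6*y - 6 = 0.


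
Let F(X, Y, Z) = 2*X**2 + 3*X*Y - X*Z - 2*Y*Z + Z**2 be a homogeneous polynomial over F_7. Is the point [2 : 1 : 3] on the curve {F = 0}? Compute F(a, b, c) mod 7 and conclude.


F(2,1,3) ≡ 4 (mod 7); P is NOT on the curve.

Evaluate F(2, 1, 3) term-by-term (mod 7).
  2*X**2 ↦ 2·4·1·1 = 8
  3*X*Y ↦ 3·2·1·1 = 6
  -X*Z ↦ -1·2·1·3 = -6
  -2*Y*Z ↦ -2·1·1·3 = -6
  Z**2 ↦ 1·1·1·9 = 9
Sum: F(2, 1, 3) = (8) + (6) + (-6) + (-6) + (9) = 11.
Reducing mod 7: 11 ≡ 4 (mod 7).
Since F(a, b, c) ≡ 4 ≠ 0 (mod 7), P does NOT lie on the curve.


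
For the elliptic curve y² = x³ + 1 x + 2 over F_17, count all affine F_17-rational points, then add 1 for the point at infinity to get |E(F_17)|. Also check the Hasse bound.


Affine points = {(0, 6), (0, 11), (1, 2), (1, 15), (3, 7), (3, 10), (4, 6), (4, 11), (5, 8), (5, 9), (9, 3), (9, 14), (10, 3), (10, 14), (11, 1), (11, 16), (12, 5), (12, 12), (13, 6), (13, 11), (15, 3), (15, 14), (16, 0)}; affine count = 23; |E(F_17)| = 24.

Discriminant check: Δ ∝ 4a³ + 27b² = 4·1³ + 27·2² = 4·1 + 27·4 ≡ 10 (mod 17). Nonzero ⇒ E is nonsingular.
For each x ∈ F_17, compute rhs = x³ + 1·x + 2 mod 17, then count y ∈ F_17 with y² ≡ rhs.
  x = 0: rhs = 2, matching y values: 6, 11 (2 points).
  x = 1: rhs = 4, matching y values: 2, 15 (2 points).
  x = 2: rhs = 12, matching y values: none (0 points).
  x = 3: rhs = 15, matching y values: 7, 10 (2 points).
  x = 4: rhs = 2, matching y values: 6, 11 (2 points).
  x = 5: rhs = 13, matching y values: 8, 9 (2 points).
  x = 6: rhs = 3, matching y values: none (0 points).
  x = 7: rhs = 12, matching y values: none (0 points).
  x = 8: rhs = 12, matching y values: none (0 points).
  x = 9: rhs = 9, matching y values: 3, 14 (2 points).
  x = 10: rhs = 9, matching y values: 3, 14 (2 points).
  x = 11: rhs = 1, matching y values: 1, 16 (2 points).
  x = 12: rhs = 8, matching y values: 5, 12 (2 points).
  x = 13: rhs = 2, matching y values: 6, 11 (2 points).
  x = 14: rhs = 6, matching y values: none (0 points).
  x = 15: rhs = 9, matching y values: 3, 14 (2 points).
  x = 16: rhs = 0, matching y values: 0 (1 points).
Total affine count: 23.
Full point count |E(F_17)| = 23 + 1 = 24.
Hasse bound: |24 − (17+1)| = |6| = 6 ≤ 2√17 ≈ 8.2462 ✓.


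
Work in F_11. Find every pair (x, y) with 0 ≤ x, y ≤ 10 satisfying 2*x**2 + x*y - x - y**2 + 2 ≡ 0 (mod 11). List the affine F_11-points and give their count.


Affine F_11-points: {(2, 4), (2, 9), (3, 7), (4, 1), (4, 3), (5, 7), (5, 9), (6, 3), (7, 1), (7, 6)}; count = 10.

For each of the 121 pairs (x, y) ∈ F_11², evaluate f(x, y) mod 11. Record the zeros.
  x = 0: [0↦2, 1↦1, 2↦9, 3↦4, 4↦8, 5↦10, 6↦10, 7↦8, 8↦4, 9↦9, 10↦1]  zeros at y ∈ ∅
  x = 1: [0↦3, 1↦3, 2↦1, 3↦8, 4↦2, 5↦5, 6↦6, 7↦5, 8↦2, 9↦8, 10↦1]  zeros at y ∈ ∅
  x = 2: [0↦8, 1↦9, 2↦8, 3↦5, 4↦0, 5↦4, 6↦6, 7↦6, 8↦4, 9↦0, 10↦5]  zeros at y ∈ {4, 9}
  x = 3: [0↦6, 1↦8, 2↦8, 3↦6, 4↦2, 5↦7, 6↦10, 7↦0, 8↦10, 9↦7, 10↦2]  zeros at y ∈ {7}
  x = 4: [0↦8, 1↦0, 2↦1, 3↦0, 4↦8, 5↦3, 6↦7, 7↦9, 8↦9, 9↦7, 10↦3]  zeros at y ∈ {1, 3}
  x = 5: [0↦3, 1↦7, 2↦9, 3↦9, 4↦7, 5↦3, 6↦8, 7↦0, 8↦1, 9↦0, 10↦8]  zeros at y ∈ {7, 9}
  x = 6: [0↦2, 1↦7, 2↦10, 3↦0, 4↦10, 5↦7, 6↦2, 7↦6, 8↦8, 9↦8, 10↦6]  zeros at y ∈ {3}
  x = 7: [0↦5, 1↦0, 2↦4, 3↦6, 4↦6, 5↦4, 6↦0, 7↦5, 8↦8, 9↦9, 10↦8]  zeros at y ∈ {1, 6}
  x = 8: [0↦1, 1↦8, 2↦2, 3↦5, 4↦6, 5↦5, 6↦2, 7↦8, 8↦1, 9↦3, 10↦3]  zeros at y ∈ ∅
  x = 9: [0↦1, 1↦9, 2↦4, 3↦8, 4↦10, 5↦10, 6↦8, 7↦4, 8↦9, 9↦1, 10↦2]  zeros at y ∈ ∅
  x = 10: [0↦5, 1↦3, 2↦10, 3↦4, 4↦7, 5↦8, 6↦7, 7↦4, 8↦10, 9↦3, 10↦5]  zeros at y ∈ ∅
Collecting zeros: affine points = {(2, 4), (2, 9), (3, 7), (4, 1), (4, 3), (5, 7), (5, 9), (6, 3), (7, 1), (7, 6)}.
Total count |C(F_11)_aff| = 10.


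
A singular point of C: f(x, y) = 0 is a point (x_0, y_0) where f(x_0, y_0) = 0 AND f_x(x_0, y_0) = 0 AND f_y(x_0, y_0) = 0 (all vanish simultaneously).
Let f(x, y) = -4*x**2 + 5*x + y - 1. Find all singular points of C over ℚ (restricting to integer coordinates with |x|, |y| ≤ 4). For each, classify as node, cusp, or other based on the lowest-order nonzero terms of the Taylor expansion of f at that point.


No singular points in the scanned grid; C is smooth there.

Compute partial derivatives:
  f_x = 5 - 8*x.
  f_y = 1.
f_y = 1 is a nonzero constant, so f_y never vanishes: no point (x, y) can satisfy f = f_x = f_y = 0. In particular no (x, y) ∈ {−4, ..., 4}² is singular; the curve is smooth.


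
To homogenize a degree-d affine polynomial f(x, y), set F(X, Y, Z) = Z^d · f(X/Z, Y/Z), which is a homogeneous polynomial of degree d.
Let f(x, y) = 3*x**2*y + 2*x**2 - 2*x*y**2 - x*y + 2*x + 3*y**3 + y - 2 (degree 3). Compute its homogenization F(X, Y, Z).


F(X, Y, Z) = 3*X**2*Y + 2*X**2*Z - 2*X*Y**2 - X*Y*Z + 2*X*Z**2 + 3*Y**3 + Y*Z**2 - 2*Z**3

deg(f) = 3.
Substitute x = X/Z, y = Y/Z into f, then multiply by Z^3.
  monomial 3·x^2·y^1 ↦ 3·X^2·Y^1·Z^0.
  monomial 2·x^2·y^0 ↦ 2·X^2·Y^0·Z^1.
  monomial -2·x^1·y^2 ↦ -2·X^1·Y^2·Z^0.
  monomial -1·x^1·y^1 ↦ -1·X^1·Y^1·Z^1.
  monomial 2·x^1·y^0 ↦ 2·X^1·Y^0·Z^2.
  monomial 3·x^0·y^3 ↦ 3·X^0·Y^3·Z^0.
  monomial 1·x^0·y^1 ↦ 1·X^0·Y^1·Z^2.
  monomial -2·x^0·y^0 ↦ -2·X^0·Y^0·Z^3.
Collecting: F(X, Y, Z) = 3*X**2*Y + 2*X**2*Z - 2*X*Y**2 - X*Y*Z + 2*X*Z**2 + 3*Y**3 + Y*Z**2 - 2*Z**3.


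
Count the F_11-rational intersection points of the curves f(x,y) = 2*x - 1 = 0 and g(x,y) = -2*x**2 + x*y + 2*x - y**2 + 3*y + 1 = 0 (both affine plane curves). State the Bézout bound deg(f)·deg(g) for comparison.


Common zeros: ∅; count = 0; Bézout bound = 2.

deg(f) = 1, deg(g) = 2, so Bézout bound = 2.
Scan x ∈ F_11. For each x, list the y ∈ F_11 with f(x, y) ≡ 0 and those with g(x, y) ≡ 0 (mod 11); the common zeros in that column are the intersection.
  x = 0: f ≡ 0 at y ∈ ∅; g ≡ 0 at y ∈ ∅; common: ∅.
  x = 1: f ≡ 0 at y ∈ ∅; g ≡ 0 at y ∈ {6, 9}; common: ∅.
  x = 2: f ≡ 0 at y ∈ ∅; g ≡ 0 at y ∈ ∅; common: ∅.
  x = 3: f ≡ 0 at y ∈ ∅; g ≡ 0 at y ∈ {0, 6}; common: ∅.
  x = 4: f ≡ 0 at y ∈ ∅; g ≡ 0 at y ∈ {3, 4}; common: ∅.
  x = 5: f ≡ 0 at y ∈ ∅; g ≡ 0 at y ∈ ∅; common: ∅.
  x = 6: f ≡ 0 at y ∈ {0, 1, 2, 3, 4, 5, 6, 7, 8, 9, 10}; g ≡ 0 at y ∈ ∅; common: ∅.
  x = 7: f ≡ 0 at y ∈ ∅; g ≡ 0 at y ∈ ∅; common: ∅.
  x = 8: f ≡ 0 at y ∈ ∅; g ≡ 0 at y ∈ ∅; common: ∅.
  x = 9: f ≡ 0 at y ∈ ∅; g ≡ 0 at y ∈ {0, 1}; common: ∅.
  x = 10: f ≡ 0 at y ∈ ∅; g ≡ 0 at y ∈ {4, 9}; common: ∅.
Collecting: common zeros = ∅, so the count is 0.
Comparison with the Bézout bound: 0 ≤ 2 = deg(f)·deg(g), as expected for curves with no common component (the affine F_11-count falls short of the bound because intersections may lie at infinity, over extension fields, or carry multiplicity).


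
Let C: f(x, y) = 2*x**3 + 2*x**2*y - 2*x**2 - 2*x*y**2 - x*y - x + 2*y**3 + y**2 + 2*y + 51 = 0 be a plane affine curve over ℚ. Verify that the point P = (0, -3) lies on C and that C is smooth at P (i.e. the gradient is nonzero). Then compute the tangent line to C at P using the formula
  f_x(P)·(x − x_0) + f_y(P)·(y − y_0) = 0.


Tangent line at P: -16*x + 50*y + 150 = 0.

Step 1: f(0, -3) = 0, so P lies on C.
Step 2: partial derivatives
  f_x(x, y) = 6*x**2 + 4*x*y - 4*x - 2*y**2 - y - 1, f_y(x, y) = 2*x**2 - 4*x*y - x + 6*y**2 + 2*y + 2.
  f_x(P) = -16, f_y(P) = 50 (gradient nonzero, so P is smooth).
Step 3: tangent line at P: -16·(x − 0) + 50·(y − -3) = 0.
Expanding: -16*x + 50*y + 150 = 0.
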